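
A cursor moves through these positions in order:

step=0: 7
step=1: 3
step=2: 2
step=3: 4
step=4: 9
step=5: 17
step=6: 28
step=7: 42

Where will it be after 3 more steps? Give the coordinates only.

102

Taking differences between consecutive positions: -4, -1, +2, +5, +8, +11, +14. These grow by +3 each step.
step 8: 42 + 17 → 59
step 9: 59 + 20 → 79
step 10: 79 + 23 → 102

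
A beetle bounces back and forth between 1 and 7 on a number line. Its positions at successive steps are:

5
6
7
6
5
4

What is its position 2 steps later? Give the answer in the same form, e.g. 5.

2

The value travels 1 per step and bounces off the walls at 1 and 7.
  step 6: 4 → 3
  step 7: 3 → 2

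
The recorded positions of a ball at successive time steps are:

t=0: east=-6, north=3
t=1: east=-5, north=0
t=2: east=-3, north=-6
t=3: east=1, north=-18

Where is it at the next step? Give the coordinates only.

east=9, north=-42

The jumps are (+1, -3), (+2, -6), (+4, -12) — a geometric progression with ratio 2.
step 4: east=1, north=-18 + (+8, -24) → east=9, north=-42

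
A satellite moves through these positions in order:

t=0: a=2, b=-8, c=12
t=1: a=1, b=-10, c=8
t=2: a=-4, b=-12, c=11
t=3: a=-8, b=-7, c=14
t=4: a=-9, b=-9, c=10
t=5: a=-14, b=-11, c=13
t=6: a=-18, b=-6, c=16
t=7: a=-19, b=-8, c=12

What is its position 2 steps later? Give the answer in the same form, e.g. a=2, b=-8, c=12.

The moves between consecutive positions are (-1, -2, -4), (-5, -2, +3), (-4, +5, +3), (-1, -2, -4), (-5, -2, +3), (-4, +5, +3), (-1, -2, -4); they repeat the 3-cycle [(-1, -2, -4), (-5, -2, +3), (-4, +5, +3)].
step 8: apply (-5, -2, +3) → a=-24, b=-10, c=15
step 9: apply (-4, +5, +3) → a=-28, b=-5, c=18

a=-28, b=-5, c=18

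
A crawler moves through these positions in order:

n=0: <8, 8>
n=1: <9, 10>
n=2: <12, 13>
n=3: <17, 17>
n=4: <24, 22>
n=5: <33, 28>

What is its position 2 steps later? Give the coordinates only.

First differences are <+1, +2>, <+3, +3>, <+5, +4>, <+7, +5>, <+9, +6>; their common second difference is <+2, +1> (constant acceleration).
step 6: <33, 28> + <+11, +7> → <44, 35>
step 7: <44, 35> + <+13, +8> → <57, 43>

<57, 43>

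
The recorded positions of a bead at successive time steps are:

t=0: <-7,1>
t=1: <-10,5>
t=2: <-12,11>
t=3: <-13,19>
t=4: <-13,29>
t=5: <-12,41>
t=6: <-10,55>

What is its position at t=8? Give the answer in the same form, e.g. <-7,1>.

<-3,89>

Successive displacements: <-3,+4>, <-2,+6>, <-1,+8>, <+0,+10>, <+1,+12>, <+2,+14> — each changes by <+1,+2>.
step 7: <-10,55> + <+3,+16> → <-7,71>
step 8: <-7,71> + <+4,+18> → <-3,89>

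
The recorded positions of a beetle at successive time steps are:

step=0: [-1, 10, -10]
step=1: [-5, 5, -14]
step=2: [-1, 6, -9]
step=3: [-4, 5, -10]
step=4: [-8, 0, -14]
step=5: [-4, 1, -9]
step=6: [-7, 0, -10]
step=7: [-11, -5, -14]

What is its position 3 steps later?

Step-to-step displacements: [-4, -5, -4], [+4, +1, +5], [-3, -1, -1], [-4, -5, -4], [+4, +1, +5], [-3, -1, -1], [-4, -5, -4] — a repeating cycle of length 3.
step 8: apply [+4, +1, +5] → [-7, -4, -9]
step 9: apply [-3, -1, -1] → [-10, -5, -10]
step 10: apply [-4, -5, -4] → [-14, -10, -14]

[-14, -10, -14]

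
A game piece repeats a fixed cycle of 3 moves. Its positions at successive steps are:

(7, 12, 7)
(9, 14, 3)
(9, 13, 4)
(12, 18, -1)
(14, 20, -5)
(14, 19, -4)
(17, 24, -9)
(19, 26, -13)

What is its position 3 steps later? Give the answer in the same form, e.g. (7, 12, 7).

(24, 32, -21)

Step-to-step displacements: (+2, +2, -4), (+0, -1, +1), (+3, +5, -5), (+2, +2, -4), (+0, -1, +1), (+3, +5, -5), (+2, +2, -4) — a repeating cycle of length 3.
step 8: apply (+0, -1, +1) → (19, 25, -12)
step 9: apply (+3, +5, -5) → (22, 30, -17)
step 10: apply (+2, +2, -4) → (24, 32, -21)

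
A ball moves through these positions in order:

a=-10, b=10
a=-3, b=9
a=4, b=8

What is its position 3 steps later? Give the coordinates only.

a=25, b=5

Each step adds (+7,-1) to the position.
step 3: a=4, b=8 + (+7,-1) → a=11, b=7
step 4: a=11, b=7 + (+7,-1) → a=18, b=6
step 5: a=18, b=6 + (+7,-1) → a=25, b=5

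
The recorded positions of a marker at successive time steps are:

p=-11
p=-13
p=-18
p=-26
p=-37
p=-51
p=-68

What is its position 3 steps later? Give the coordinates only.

p=-137

First differences are -2, -5, -8, -11, -14, -17; their common second difference is -3 (constant acceleration).
step 7: -68 − 20 → p=-88
step 8: -88 − 23 → p=-111
step 9: -111 − 26 → p=-137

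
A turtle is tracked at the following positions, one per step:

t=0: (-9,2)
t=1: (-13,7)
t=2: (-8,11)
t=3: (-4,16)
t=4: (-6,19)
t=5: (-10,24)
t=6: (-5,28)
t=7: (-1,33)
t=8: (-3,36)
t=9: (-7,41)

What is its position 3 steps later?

(0,53)

The moves between consecutive positions are (-4,+5), (+5,+4), (+4,+5), (-2,+3), (-4,+5), (+5,+4), (+4,+5), (-2,+3), (-4,+5); they repeat the 4-cycle [(-4,+5), (+5,+4), (+4,+5), (-2,+3)].
step 10: apply (+5,+4) → (-2,45)
step 11: apply (+4,+5) → (2,50)
step 12: apply (-2,+3) → (0,53)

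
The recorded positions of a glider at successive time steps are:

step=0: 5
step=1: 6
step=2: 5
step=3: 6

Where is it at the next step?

5

Step-to-step displacements: +1, -1, +1; each is -1× the previous.
step 4: 6 − 1 → 5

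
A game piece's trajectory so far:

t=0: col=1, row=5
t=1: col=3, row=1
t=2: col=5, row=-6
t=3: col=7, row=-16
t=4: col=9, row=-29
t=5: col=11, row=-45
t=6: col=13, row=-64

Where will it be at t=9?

col=19, row=-139

Successive displacements: (+2,-4), (+2,-7), (+2,-10), (+2,-13), (+2,-16), (+2,-19) — each changes by (+0,-3).
step 7: col=13, row=-64 + (+2,-22) → col=15, row=-86
step 8: col=15, row=-86 + (+2,-25) → col=17, row=-111
step 9: col=17, row=-111 + (+2,-28) → col=19, row=-139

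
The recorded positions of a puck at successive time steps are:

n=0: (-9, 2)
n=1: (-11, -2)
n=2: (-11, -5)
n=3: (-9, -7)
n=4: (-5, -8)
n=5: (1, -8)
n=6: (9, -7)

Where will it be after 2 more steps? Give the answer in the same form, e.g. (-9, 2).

Taking differences between consecutive positions: (-2, -4), (+0, -3), (+2, -2), (+4, -1), (+6, +0), (+8, +1). These grow by (+2, +1) each step.
step 7: (9, -7) + (+10, +2) → (19, -5)
step 8: (19, -5) + (+12, +3) → (31, -2)

(31, -2)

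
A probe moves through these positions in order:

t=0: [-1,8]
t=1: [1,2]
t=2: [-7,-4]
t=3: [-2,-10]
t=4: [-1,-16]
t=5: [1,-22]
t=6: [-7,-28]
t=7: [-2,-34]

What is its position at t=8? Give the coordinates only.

[-1,-40]

First: cycles through -1, 1, -7, -2 every 4 steps. Step 8 lands at position 0 of the cycle → -1.
Second: linear, -6 per step → -40 at step 8.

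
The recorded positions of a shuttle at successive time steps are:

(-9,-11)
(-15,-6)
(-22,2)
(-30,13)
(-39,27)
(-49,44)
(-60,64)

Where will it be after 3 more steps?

(-99,142)

First differences are (-6,+5), (-7,+8), (-8,+11), (-9,+14), (-10,+17), (-11,+20); their common second difference is (-1,+3) (constant acceleration).
step 7: (-60,64) + (-12,+23) → (-72,87)
step 8: (-72,87) + (-13,+26) → (-85,113)
step 9: (-85,113) + (-14,+29) → (-99,142)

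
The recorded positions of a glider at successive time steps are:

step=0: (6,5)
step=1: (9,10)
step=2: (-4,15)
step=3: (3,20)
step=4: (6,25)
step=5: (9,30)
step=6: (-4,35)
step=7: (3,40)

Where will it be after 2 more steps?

First: cycles through 6, 9, -4, 3 every 4 steps. Step 9 lands at position 1 of the cycle → 9.
Second: linear, +5 per step → 50 at step 9.

(9,50)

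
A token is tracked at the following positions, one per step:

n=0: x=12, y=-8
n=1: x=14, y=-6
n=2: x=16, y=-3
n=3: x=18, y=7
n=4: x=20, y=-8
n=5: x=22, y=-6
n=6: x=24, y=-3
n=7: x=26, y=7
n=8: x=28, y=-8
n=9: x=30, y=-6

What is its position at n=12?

The x coordinate changes by +2 each step, so at step 12 it is 12 + 12·(2) = 36.
The y coordinate repeats the cycle [-8, -6, -3, 7] with period 4; step 12 mod 4 = 0, giving -8.

x=36, y=-8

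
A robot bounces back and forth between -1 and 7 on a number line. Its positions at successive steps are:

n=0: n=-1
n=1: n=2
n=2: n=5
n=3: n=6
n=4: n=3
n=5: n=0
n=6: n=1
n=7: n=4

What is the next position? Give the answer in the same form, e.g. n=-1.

n=7

The value travels 3 per step and bounces off the walls at -1 and 7.
  step 8: 4 → 7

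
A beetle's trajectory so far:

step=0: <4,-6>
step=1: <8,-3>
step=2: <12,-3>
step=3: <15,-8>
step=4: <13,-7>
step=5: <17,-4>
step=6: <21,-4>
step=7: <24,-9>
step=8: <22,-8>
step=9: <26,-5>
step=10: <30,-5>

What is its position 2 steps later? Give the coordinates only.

The moves between consecutive positions are <+4,+3>, <+4,+0>, <+3,-5>, <-2,+1>, <+4,+3>, <+4,+0>, <+3,-5>, <-2,+1>, <+4,+3>, <+4,+0>; they repeat the 4-cycle [<+4,+3>, <+4,+0>, <+3,-5>, <-2,+1>].
step 11: apply <+3,-5> → <33,-10>
step 12: apply <-2,+1> → <31,-9>

<31,-9>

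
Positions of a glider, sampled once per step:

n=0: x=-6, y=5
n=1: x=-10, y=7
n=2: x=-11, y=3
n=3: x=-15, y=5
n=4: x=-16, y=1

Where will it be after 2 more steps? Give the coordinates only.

x=-21, y=-1

Step-to-step displacements: (-4, +2), (-1, -4), (-4, +2), (-1, -4) — a repeating cycle of length 2.
step 5: apply (-4, +2) → x=-20, y=3
step 6: apply (-1, -4) → x=-21, y=-1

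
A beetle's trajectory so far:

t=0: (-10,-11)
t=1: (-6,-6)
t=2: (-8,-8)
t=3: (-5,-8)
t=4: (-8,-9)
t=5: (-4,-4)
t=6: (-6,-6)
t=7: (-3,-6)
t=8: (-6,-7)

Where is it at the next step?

Differencing gives (+4,+5), (-2,-2), (+3,+0), (-3,-1), (+4,+5), (-2,-2), (+3,+0), (-3,-1). This is the pattern (+4,+5), (-2,-2), (+3,+0), (-3,-1) repeated.
step 9: apply (+4,+5) → (-2,-2)

(-2,-2)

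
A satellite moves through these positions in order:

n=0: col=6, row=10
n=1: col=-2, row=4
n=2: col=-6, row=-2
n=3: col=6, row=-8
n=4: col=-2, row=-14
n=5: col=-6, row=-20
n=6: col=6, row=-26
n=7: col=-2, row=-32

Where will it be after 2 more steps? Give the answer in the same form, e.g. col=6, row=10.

col=6, row=-44

The col coordinate repeats the cycle [6, -2, -6] with period 3; step 9 mod 3 = 0, giving 6.
The row coordinate changes by -6 each step, so at step 9 it is 10 + 9·(-6) = -44.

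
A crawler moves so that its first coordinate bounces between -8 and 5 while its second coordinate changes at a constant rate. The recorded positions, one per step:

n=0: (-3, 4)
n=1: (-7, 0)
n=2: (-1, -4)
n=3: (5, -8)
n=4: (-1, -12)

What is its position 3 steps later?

The first coordinate travels 6 per step and bounces off the walls at -8 and 5.
  step 5: -1 → -7
  step 6: -7 → -3
  step 7: -3 → 3
The second coordinate changes by -4 each step: at step 7 it is -24.

(3, -24)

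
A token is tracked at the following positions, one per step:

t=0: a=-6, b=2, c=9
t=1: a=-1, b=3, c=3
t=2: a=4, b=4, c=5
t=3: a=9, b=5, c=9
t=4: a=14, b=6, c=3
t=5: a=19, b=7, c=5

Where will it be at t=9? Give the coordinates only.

The a coordinate changes by +5 each step, so at step 9 it is -6 + 9·(5) = 39.
The b coordinate changes by +1 each step, so at step 9 it is 2 + 9·(1) = 11.
The c coordinate repeats the cycle [9, 3, 5] with period 3; step 9 mod 3 = 0, giving 9.

a=39, b=11, c=9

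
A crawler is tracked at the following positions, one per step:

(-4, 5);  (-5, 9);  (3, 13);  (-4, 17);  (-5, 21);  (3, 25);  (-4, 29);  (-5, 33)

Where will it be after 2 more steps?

(-4, 41)

First: cycles through -4, -5, 3 every 3 steps. Step 9 lands at position 0 of the cycle → -4.
Second: linear, +4 per step → 41 at step 9.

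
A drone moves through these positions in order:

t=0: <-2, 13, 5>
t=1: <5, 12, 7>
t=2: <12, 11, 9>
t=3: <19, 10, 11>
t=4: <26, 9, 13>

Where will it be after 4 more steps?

The position changes by <+7, -1, +2> every step.
step 5: <26, 9, 13> + <+7, -1, +2> → <33, 8, 15>
step 6: <33, 8, 15> + <+7, -1, +2> → <40, 7, 17>
step 7: <40, 7, 17> + <+7, -1, +2> → <47, 6, 19>
step 8: <47, 6, 19> + <+7, -1, +2> → <54, 5, 21>

<54, 5, 21>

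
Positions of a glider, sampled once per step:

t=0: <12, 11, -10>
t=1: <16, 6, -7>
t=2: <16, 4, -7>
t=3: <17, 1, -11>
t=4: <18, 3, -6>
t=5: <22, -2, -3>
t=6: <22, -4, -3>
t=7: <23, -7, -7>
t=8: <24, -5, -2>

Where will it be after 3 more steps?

The moves between consecutive positions are <+4, -5, +3>, <+0, -2, +0>, <+1, -3, -4>, <+1, +2, +5>, <+4, -5, +3>, <+0, -2, +0>, <+1, -3, -4>, <+1, +2, +5>; they repeat the 4-cycle [<+4, -5, +3>, <+0, -2, +0>, <+1, -3, -4>, <+1, +2, +5>].
step 9: apply <+4, -5, +3> → <28, -10, 1>
step 10: apply <+0, -2, +0> → <28, -12, 1>
step 11: apply <+1, -3, -4> → <29, -15, -3>

<29, -15, -3>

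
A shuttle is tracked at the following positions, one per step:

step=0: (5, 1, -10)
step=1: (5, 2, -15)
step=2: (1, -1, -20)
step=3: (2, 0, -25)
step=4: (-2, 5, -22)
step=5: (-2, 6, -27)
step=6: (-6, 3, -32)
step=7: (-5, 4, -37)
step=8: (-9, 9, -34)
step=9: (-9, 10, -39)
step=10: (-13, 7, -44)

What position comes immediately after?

(-12, 8, -49)

Step-to-step displacements: (+0, +1, -5), (-4, -3, -5), (+1, +1, -5), (-4, +5, +3), (+0, +1, -5), (-4, -3, -5), (+1, +1, -5), (-4, +5, +3), (+0, +1, -5), (-4, -3, -5) — a repeating cycle of length 4.
step 11: apply (+1, +1, -5) → (-12, 8, -49)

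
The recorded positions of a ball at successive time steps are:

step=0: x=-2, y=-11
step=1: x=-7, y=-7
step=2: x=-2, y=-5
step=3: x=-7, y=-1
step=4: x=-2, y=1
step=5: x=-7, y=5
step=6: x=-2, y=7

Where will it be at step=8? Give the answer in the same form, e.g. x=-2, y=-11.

Differencing gives (-5, +4), (+5, +2), (-5, +4), (+5, +2), (-5, +4), (+5, +2). This is the pattern (-5, +4), (+5, +2) repeated.
step 7: apply (-5, +4) → x=-7, y=11
step 8: apply (+5, +2) → x=-2, y=13

x=-2, y=13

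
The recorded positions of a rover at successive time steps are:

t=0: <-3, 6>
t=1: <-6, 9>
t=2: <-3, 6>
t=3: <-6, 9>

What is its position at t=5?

Step-to-step displacements: <-3, +3>, <+3, -3>, <-3, +3>; each is -1× the previous.
step 4: <-6, 9> + <+3, -3> → <-3, 6>
step 5: <-3, 6> + <-3, +3> → <-6, 9>

<-6, 9>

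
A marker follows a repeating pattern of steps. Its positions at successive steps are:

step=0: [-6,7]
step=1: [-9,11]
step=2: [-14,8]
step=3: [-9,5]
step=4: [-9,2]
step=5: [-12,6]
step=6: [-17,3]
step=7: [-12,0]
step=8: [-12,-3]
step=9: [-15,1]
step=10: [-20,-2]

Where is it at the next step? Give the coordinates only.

[-15,-5]

Differencing gives [-3,+4], [-5,-3], [+5,-3], [+0,-3], [-3,+4], [-5,-3], [+5,-3], [+0,-3], [-3,+4], [-5,-3]. This is the pattern [-3,+4], [-5,-3], [+5,-3], [+0,-3] repeated.
step 11: apply [+5,-3] → [-15,-5]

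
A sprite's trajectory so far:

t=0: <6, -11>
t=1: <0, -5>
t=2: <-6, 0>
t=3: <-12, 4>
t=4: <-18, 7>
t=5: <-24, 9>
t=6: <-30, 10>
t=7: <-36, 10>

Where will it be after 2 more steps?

First differences are <-6, +6>, <-6, +5>, <-6, +4>, <-6, +3>, <-6, +2>, <-6, +1>, <-6, +0>; their common second difference is <+0, -1> (constant acceleration).
step 8: <-36, 10> + <-6, -1> → <-42, 9>
step 9: <-42, 9> + <-6, -2> → <-48, 7>

<-48, 7>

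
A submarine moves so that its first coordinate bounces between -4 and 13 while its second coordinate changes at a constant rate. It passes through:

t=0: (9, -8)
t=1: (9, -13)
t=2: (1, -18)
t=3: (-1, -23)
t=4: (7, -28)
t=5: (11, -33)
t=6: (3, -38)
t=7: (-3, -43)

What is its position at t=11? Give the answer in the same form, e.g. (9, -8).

The first coordinate travels 8 per step and bounces off the walls at -4 and 13.
  step 8: -3 → 5
  step 9: 5 → 13
  step 10: 13 → 5
  step 11: 5 → -3
The second coordinate changes by -5 each step: at step 11 it is -63.

(-3, -63)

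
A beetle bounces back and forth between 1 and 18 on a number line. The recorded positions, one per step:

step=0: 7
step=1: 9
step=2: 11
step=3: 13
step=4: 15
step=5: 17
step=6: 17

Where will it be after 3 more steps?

The value travels 2 per step and bounces off the walls at 1 and 18.
  step 7: 17 → 15
  step 8: 15 → 13
  step 9: 13 → 11

11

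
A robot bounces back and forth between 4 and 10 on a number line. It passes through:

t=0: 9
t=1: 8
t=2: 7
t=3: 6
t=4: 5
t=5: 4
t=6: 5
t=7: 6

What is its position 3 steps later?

9

The value reflects between 4 and 10, moving 1 per step.
  step 8: 6 → 7
  step 9: 7 → 8
  step 10: 8 → 9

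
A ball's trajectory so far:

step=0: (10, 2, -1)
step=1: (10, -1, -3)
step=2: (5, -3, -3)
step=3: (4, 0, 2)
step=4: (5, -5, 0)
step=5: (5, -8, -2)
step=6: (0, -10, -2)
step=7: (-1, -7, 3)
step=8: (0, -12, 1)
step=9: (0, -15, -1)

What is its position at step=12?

Step-to-step displacements: (+0, -3, -2), (-5, -2, +0), (-1, +3, +5), (+1, -5, -2), (+0, -3, -2), (-5, -2, +0), (-1, +3, +5), (+1, -5, -2), (+0, -3, -2) — a repeating cycle of length 4.
step 10: apply (-5, -2, +0) → (-5, -17, -1)
step 11: apply (-1, +3, +5) → (-6, -14, 4)
step 12: apply (+1, -5, -2) → (-5, -19, 2)

(-5, -19, 2)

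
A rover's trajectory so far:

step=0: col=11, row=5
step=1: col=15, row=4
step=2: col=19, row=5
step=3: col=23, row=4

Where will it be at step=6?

Col: linear, +4 per step → 35 at step 6.
Row: cycles through 5, 4 every 2 steps. Step 6 lands at position 0 of the cycle → 5.

col=35, row=5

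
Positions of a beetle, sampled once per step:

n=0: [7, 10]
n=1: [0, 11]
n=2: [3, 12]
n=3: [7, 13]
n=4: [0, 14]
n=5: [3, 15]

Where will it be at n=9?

First: cycles through 7, 0, 3 every 3 steps. Step 9 lands at position 0 of the cycle → 7.
Second: linear, +1 per step → 19 at step 9.

[7, 19]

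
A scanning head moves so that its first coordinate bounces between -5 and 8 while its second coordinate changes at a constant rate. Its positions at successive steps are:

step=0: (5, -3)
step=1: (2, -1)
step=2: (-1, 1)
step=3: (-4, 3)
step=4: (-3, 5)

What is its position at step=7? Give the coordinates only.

(6, 11)

The first coordinate travels 3 per step and bounces off the walls at -5 and 8.
  step 5: -3 → 0
  step 6: 0 → 3
  step 7: 3 → 6
The second coordinate changes by +2 each step: at step 7 it is 11.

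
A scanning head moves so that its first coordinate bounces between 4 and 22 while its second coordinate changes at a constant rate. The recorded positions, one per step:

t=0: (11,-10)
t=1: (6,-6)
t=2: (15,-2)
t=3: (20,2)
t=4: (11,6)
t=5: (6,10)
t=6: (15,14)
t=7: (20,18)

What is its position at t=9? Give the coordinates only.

(6,26)

The first coordinate travels 9 per step and bounces off the walls at 4 and 22.
  step 8: 20 → 11
  step 9: 11 → 6
The second coordinate changes by +4 each step: at step 9 it is 26.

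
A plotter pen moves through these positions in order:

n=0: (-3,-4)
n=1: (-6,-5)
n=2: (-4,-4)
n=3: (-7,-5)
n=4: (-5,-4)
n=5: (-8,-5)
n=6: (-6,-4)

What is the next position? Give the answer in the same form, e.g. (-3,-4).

The moves between consecutive positions are (-3,-1), (+2,+1), (-3,-1), (+2,+1), (-3,-1), (+2,+1); they repeat the 2-cycle [(-3,-1), (+2,+1)].
step 7: apply (-3,-1) → (-9,-5)

(-9,-5)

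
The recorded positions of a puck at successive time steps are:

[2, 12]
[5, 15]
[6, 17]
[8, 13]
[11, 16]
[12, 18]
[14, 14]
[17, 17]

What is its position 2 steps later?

The moves between consecutive positions are [+3, +3], [+1, +2], [+2, -4], [+3, +3], [+1, +2], [+2, -4], [+3, +3]; they repeat the 3-cycle [[+3, +3], [+1, +2], [+2, -4]].
step 8: apply [+1, +2] → [18, 19]
step 9: apply [+2, -4] → [20, 15]

[20, 15]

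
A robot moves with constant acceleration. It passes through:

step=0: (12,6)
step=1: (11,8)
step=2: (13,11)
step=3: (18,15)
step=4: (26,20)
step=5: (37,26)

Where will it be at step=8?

Taking differences between consecutive positions: (-1,+2), (+2,+3), (+5,+4), (+8,+5), (+11,+6). These grow by (+3,+1) each step.
step 6: (37,26) + (+14,+7) → (51,33)
step 7: (51,33) + (+17,+8) → (68,41)
step 8: (68,41) + (+20,+9) → (88,50)

(88,50)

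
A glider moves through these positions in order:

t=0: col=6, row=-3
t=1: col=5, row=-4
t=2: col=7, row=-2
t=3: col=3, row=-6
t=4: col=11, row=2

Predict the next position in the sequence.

The jumps are (-1, -1), (+2, +2), (-4, -4), (+8, +8) — a geometric progression with ratio -2.
step 5: col=11, row=2 + (-16, -16) → col=-5, row=-14

col=-5, row=-14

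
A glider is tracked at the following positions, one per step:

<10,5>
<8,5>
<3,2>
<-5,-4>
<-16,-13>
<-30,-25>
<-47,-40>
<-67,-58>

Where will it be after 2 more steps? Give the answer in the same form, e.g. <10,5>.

First differences are <-2,+0>, <-5,-3>, <-8,-6>, <-11,-9>, <-14,-12>, <-17,-15>, <-20,-18>; their common second difference is <-3,-3> (constant acceleration).
step 8: <-67,-58> + <-23,-21> → <-90,-79>
step 9: <-90,-79> + <-26,-24> → <-116,-103>

<-116,-103>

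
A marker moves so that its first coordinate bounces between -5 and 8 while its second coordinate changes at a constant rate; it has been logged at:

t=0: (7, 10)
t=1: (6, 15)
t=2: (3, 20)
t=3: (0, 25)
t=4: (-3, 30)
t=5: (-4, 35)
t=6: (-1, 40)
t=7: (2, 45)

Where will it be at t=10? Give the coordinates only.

The first coordinate reflects between -5 and 8, moving 3 per step.
  step 8: 2 → 5
  step 9: 5 → 8
  step 10: 8 → 5
The second coordinate changes by +5 each step: at step 10 it is 60.

(5, 60)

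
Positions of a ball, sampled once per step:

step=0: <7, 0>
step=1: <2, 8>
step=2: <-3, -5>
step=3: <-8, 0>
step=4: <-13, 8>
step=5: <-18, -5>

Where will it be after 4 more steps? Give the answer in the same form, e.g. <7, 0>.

<-38, 0>

First: linear, -5 per step → -38 at step 9.
Second: cycles through 0, 8, -5 every 3 steps. Step 9 lands at position 0 of the cycle → 0.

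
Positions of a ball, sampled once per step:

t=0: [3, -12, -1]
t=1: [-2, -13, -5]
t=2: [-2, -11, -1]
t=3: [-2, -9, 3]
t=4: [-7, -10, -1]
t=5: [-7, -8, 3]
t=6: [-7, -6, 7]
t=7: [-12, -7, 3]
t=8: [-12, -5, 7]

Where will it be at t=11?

[-17, -2, 11]

The moves between consecutive positions are [-5, -1, -4], [+0, +2, +4], [+0, +2, +4], [-5, -1, -4], [+0, +2, +4], [+0, +2, +4], [-5, -1, -4], [+0, +2, +4]; they repeat the 3-cycle [[-5, -1, -4], [+0, +2, +4], [+0, +2, +4]].
step 9: apply [+0, +2, +4] → [-12, -3, 11]
step 10: apply [-5, -1, -4] → [-17, -4, 7]
step 11: apply [+0, +2, +4] → [-17, -2, 11]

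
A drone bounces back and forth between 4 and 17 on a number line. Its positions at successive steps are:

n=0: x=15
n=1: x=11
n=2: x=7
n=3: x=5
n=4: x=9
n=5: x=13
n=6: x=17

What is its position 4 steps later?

x=7

The value travels 4 per step and bounces off the walls at 4 and 17.
  step 7: 17 → 13
  step 8: 13 → 9
  step 9: 9 → 5
  step 10: 5 → 7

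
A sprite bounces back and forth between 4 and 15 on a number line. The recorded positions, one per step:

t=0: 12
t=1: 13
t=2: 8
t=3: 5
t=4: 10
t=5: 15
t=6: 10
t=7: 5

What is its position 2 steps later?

13

The value reflects between 4 and 15, moving 5 per step.
  step 8: 5 → 8
  step 9: 8 → 13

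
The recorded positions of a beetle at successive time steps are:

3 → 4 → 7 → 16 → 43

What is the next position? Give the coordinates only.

The jumps are +1, +3, +9, +27 — a geometric progression with ratio 3.
step 5: 43 + 81 → 124

124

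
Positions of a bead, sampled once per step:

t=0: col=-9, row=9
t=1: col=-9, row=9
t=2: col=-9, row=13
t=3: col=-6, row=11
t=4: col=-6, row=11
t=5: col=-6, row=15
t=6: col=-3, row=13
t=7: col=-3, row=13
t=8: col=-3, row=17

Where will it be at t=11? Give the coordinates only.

col=0, row=19

Step-to-step displacements: (+0, +0), (+0, +4), (+3, -2), (+0, +0), (+0, +4), (+3, -2), (+0, +0), (+0, +4) — a repeating cycle of length 3.
step 9: apply (+3, -2) → col=0, row=15
step 10: apply (+0, +0) → col=0, row=15
step 11: apply (+0, +4) → col=0, row=19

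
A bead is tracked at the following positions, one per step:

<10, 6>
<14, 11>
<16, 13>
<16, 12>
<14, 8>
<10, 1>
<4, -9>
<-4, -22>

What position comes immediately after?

<-14, -38>

Successive displacements: <+4, +5>, <+2, +2>, <+0, -1>, <-2, -4>, <-4, -7>, <-6, -10>, <-8, -13> — each changes by <-2, -3>.
step 8: <-4, -22> + <-10, -16> → <-14, -38>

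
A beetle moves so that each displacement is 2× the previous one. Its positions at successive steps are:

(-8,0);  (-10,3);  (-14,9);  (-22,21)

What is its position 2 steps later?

(-70,93)

Step-to-step displacements: (-2,+3), (-4,+6), (-8,+12); each is 2× the previous.
step 4: (-22,21) + (-16,+24) → (-38,45)
step 5: (-38,45) + (-32,+48) → (-70,93)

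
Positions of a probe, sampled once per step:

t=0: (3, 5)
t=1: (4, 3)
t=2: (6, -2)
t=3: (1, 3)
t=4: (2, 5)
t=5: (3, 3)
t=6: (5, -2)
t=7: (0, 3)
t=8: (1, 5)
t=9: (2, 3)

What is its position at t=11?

(-1, 3)

Step-to-step displacements: (+1, -2), (+2, -5), (-5, +5), (+1, +2), (+1, -2), (+2, -5), (-5, +5), (+1, +2), (+1, -2) — a repeating cycle of length 4.
step 10: apply (+2, -5) → (4, -2)
step 11: apply (-5, +5) → (-1, 3)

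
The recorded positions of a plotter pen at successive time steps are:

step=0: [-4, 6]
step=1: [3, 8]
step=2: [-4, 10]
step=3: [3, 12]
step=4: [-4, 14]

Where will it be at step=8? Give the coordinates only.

[-4, 22]

The first coordinate repeats the cycle [-4, 3] with period 2; step 8 mod 2 = 0, giving -4.
The second coordinate changes by +2 each step, so at step 8 it is 6 + 8·(2) = 22.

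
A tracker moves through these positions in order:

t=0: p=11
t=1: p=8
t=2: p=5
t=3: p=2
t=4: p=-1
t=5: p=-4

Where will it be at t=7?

Each step adds -3 to the position.
step 6: -4 − 3 → p=-7
step 7: -7 − 3 → p=-10

p=-10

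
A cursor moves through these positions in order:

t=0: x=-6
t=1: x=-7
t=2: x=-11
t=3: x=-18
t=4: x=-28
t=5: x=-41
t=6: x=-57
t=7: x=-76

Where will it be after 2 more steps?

x=-123

Taking differences between consecutive positions: -1, -4, -7, -10, -13, -16, -19. These grow by -3 each step.
step 8: -76 − 22 → x=-98
step 9: -98 − 25 → x=-123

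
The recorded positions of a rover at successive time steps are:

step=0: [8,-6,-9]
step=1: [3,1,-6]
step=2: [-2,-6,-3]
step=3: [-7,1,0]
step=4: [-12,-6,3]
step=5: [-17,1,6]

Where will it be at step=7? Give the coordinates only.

First: linear, -5 per step → -27 at step 7.
Second: cycles through -6, 1 every 2 steps. Step 7 lands at position 1 of the cycle → 1.
Third: linear, +3 per step → 12 at step 7.

[-27,1,12]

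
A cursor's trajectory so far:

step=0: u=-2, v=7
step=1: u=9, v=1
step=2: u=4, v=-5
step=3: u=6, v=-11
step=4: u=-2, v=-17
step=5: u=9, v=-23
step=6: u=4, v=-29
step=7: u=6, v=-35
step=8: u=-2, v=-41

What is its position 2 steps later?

U: cycles through -2, 9, 4, 6 every 4 steps. Step 10 lands at position 2 of the cycle → 4.
V: linear, -6 per step → -53 at step 10.

u=4, v=-53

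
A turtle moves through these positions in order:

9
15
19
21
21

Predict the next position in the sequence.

Taking differences between consecutive positions: +6, +4, +2, +0. These grow by -2 each step.
step 5: 21 − 2 → 19

19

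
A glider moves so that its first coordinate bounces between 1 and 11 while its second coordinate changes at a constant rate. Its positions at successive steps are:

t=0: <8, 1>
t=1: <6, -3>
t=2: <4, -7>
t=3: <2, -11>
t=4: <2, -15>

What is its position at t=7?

<8, -27>

The first coordinate reflects between 1 and 11, moving 2 per step.
  step 5: 2 → 4
  step 6: 4 → 6
  step 7: 6 → 8
The second coordinate changes by -4 each step: at step 7 it is -27.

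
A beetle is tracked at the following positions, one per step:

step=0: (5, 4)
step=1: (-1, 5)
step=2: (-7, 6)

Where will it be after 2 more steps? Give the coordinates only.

(-19, 8)

Each step adds (-6, +1) to the position.
step 3: (-7, 6) + (-6, +1) → (-13, 7)
step 4: (-13, 7) + (-6, +1) → (-19, 8)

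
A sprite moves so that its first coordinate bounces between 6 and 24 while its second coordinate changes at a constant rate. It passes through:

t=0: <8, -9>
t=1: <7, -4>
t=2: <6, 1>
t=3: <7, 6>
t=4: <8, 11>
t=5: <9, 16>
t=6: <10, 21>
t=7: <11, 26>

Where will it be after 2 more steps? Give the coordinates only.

The first coordinate reflects between 6 and 24, moving 1 per step.
  step 8: 11 → 12
  step 9: 12 → 13
The second coordinate changes by +5 each step: at step 9 it is 36.

<13, 36>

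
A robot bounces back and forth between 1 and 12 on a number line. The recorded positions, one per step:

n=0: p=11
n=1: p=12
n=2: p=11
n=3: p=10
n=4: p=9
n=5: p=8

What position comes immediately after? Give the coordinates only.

The value travels 1 per step and bounces off the walls at 1 and 12.
  step 6: 8 → 7

p=7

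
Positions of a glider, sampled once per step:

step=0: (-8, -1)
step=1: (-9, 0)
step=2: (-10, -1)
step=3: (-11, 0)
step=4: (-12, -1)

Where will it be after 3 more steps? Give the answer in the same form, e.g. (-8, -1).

The first coordinate changes by -1 each step, so at step 7 it is -8 + 7·(-1) = -15.
The second coordinate repeats the cycle [-1, 0] with period 2; step 7 mod 2 = 1, giving 0.

(-15, 0)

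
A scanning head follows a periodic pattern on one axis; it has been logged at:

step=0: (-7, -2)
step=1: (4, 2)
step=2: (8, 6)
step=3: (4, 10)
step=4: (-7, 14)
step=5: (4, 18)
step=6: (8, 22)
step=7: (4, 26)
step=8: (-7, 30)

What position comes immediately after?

First: cycles through -7, 4, 8, 4 every 4 steps. Step 9 lands at position 1 of the cycle → 4.
Second: linear, +4 per step → 34 at step 9.

(4, 34)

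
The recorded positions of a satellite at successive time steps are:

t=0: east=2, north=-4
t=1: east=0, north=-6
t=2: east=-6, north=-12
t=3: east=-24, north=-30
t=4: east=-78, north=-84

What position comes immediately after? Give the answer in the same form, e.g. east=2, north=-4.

east=-240, north=-246

Consecutive displacements (-2,-2), (-6,-6), (-18,-18), (-54,-54) scale by a factor of 3 each step.
step 5: east=-78, north=-84 + (-162,-162) → east=-240, north=-246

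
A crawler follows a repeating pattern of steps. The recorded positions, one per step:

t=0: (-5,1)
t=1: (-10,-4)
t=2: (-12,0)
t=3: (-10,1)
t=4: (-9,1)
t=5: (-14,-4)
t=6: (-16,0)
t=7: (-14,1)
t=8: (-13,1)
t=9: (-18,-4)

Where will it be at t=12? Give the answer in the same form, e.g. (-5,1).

Step-to-step displacements: (-5,-5), (-2,+4), (+2,+1), (+1,+0), (-5,-5), (-2,+4), (+2,+1), (+1,+0), (-5,-5) — a repeating cycle of length 4.
step 10: apply (-2,+4) → (-20,0)
step 11: apply (+2,+1) → (-18,1)
step 12: apply (+1,+0) → (-17,1)

(-17,1)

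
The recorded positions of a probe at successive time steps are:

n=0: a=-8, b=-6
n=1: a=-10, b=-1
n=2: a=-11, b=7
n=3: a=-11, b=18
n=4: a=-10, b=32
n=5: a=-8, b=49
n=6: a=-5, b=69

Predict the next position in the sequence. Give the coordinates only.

a=-1, b=92

First differences are (-2, +5), (-1, +8), (+0, +11), (+1, +14), (+2, +17), (+3, +20); their common second difference is (+1, +3) (constant acceleration).
step 7: a=-5, b=69 + (+4, +23) → a=-1, b=92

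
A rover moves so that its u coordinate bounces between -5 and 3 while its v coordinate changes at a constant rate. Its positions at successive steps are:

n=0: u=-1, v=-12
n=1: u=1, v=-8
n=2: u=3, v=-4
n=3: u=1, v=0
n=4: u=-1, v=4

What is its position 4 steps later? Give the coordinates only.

The u coordinate reflects between -5 and 3, moving 2 per step.
  step 5: -1 → -3
  step 6: -3 → -5
  step 7: -5 → -3
  step 8: -3 → -1
The v coordinate changes by +4 each step: at step 8 it is 20.

u=-1, v=20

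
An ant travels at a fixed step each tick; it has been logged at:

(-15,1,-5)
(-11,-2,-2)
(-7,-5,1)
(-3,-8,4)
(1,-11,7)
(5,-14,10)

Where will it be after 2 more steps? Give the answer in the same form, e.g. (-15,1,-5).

(13,-20,16)

Each step adds (+4,-3,+3) to the position.
step 6: (5,-14,10) + (+4,-3,+3) → (9,-17,13)
step 7: (9,-17,13) + (+4,-3,+3) → (13,-20,16)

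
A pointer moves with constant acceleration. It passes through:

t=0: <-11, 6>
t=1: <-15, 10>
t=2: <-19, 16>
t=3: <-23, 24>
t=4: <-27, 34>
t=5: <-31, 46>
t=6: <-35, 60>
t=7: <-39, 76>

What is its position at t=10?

<-51, 136>

Successive displacements: <-4, +4>, <-4, +6>, <-4, +8>, <-4, +10>, <-4, +12>, <-4, +14>, <-4, +16> — each changes by <+0, +2>.
step 8: <-39, 76> + <-4, +18> → <-43, 94>
step 9: <-43, 94> + <-4, +20> → <-47, 114>
step 10: <-47, 114> + <-4, +22> → <-51, 136>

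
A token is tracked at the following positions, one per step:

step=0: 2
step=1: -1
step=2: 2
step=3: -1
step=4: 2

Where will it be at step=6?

2

Step-to-step displacements: -3, +3, -3, +3; each is -1× the previous.
step 5: 2 − 3 → -1
step 6: -1 + 3 → 2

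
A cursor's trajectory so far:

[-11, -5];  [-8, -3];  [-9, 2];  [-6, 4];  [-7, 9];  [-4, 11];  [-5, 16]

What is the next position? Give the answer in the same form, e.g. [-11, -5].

Step-to-step displacements: [+3, +2], [-1, +5], [+3, +2], [-1, +5], [+3, +2], [-1, +5] — a repeating cycle of length 2.
step 7: apply [+3, +2] → [-2, 18]

[-2, 18]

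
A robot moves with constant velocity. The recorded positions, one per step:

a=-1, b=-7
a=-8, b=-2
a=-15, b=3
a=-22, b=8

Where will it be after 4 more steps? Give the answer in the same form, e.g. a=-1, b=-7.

a=-50, b=28

The position changes by (-7, +5) every step.
step 4: a=-22, b=8 + (-7, +5) → a=-29, b=13
step 5: a=-29, b=13 + (-7, +5) → a=-36, b=18
step 6: a=-36, b=18 + (-7, +5) → a=-43, b=23
step 7: a=-43, b=23 + (-7, +5) → a=-50, b=28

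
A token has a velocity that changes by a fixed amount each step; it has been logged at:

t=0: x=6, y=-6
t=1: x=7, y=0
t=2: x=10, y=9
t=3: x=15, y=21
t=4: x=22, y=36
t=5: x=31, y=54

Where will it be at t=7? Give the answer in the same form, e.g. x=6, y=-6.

First differences are (+1,+6), (+3,+9), (+5,+12), (+7,+15), (+9,+18); their common second difference is (+2,+3) (constant acceleration).
step 6: x=31, y=54 + (+11,+21) → x=42, y=75
step 7: x=42, y=75 + (+13,+24) → x=55, y=99

x=55, y=99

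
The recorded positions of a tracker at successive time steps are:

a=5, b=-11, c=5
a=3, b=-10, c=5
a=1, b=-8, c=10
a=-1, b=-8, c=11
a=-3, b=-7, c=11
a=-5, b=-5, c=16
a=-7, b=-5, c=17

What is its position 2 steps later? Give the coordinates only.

Step-to-step displacements: (-2, +1, +0), (-2, +2, +5), (-2, +0, +1), (-2, +1, +0), (-2, +2, +5), (-2, +0, +1) — a repeating cycle of length 3.
step 7: apply (-2, +1, +0) → a=-9, b=-4, c=17
step 8: apply (-2, +2, +5) → a=-11, b=-2, c=22

a=-11, b=-2, c=22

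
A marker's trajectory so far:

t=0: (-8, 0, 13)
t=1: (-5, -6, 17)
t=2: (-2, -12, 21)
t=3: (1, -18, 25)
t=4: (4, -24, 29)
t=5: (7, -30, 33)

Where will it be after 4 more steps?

(19, -54, 49)

Each step adds (+3, -6, +4) to the position.
step 6: (7, -30, 33) + (+3, -6, +4) → (10, -36, 37)
step 7: (10, -36, 37) + (+3, -6, +4) → (13, -42, 41)
step 8: (13, -42, 41) + (+3, -6, +4) → (16, -48, 45)
step 9: (16, -48, 45) + (+3, -6, +4) → (19, -54, 49)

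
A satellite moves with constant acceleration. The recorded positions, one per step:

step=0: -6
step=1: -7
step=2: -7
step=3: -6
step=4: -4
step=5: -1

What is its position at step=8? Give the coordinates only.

Taking differences between consecutive positions: -1, +0, +1, +2, +3. These grow by +1 each step.
step 6: -1 + 4 → 3
step 7: 3 + 5 → 8
step 8: 8 + 6 → 14

14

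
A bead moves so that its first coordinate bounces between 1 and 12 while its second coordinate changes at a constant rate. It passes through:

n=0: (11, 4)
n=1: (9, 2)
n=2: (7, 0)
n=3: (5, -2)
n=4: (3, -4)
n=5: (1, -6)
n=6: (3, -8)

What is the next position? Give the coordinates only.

The first coordinate reflects between 1 and 12, moving 2 per step.
  step 7: 3 → 5
The second coordinate changes by -2 each step: at step 7 it is -10.

(5, -10)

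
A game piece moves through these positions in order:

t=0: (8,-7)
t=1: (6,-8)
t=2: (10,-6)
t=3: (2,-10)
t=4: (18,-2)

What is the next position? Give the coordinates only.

The jumps are (-2,-1), (+4,+2), (-8,-4), (+16,+8) — a geometric progression with ratio -2.
step 5: (18,-2) + (-32,-16) → (-14,-18)

(-14,-18)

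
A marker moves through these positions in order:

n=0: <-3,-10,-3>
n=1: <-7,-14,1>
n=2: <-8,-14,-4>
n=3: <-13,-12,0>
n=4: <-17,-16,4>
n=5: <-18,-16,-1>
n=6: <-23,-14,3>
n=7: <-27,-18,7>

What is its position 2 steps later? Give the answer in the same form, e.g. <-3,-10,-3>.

Differencing gives <-4,-4,+4>, <-1,+0,-5>, <-5,+2,+4>, <-4,-4,+4>, <-1,+0,-5>, <-5,+2,+4>, <-4,-4,+4>. This is the pattern <-4,-4,+4>, <-1,+0,-5>, <-5,+2,+4> repeated.
step 8: apply <-1,+0,-5> → <-28,-18,2>
step 9: apply <-5,+2,+4> → <-33,-16,6>

<-33,-16,6>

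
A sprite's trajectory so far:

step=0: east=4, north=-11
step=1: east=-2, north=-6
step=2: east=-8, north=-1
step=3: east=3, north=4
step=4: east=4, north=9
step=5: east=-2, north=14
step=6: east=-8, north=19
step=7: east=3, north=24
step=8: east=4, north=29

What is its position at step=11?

east=3, north=44

East: cycles through 4, -2, -8, 3 every 4 steps. Step 11 lands at position 3 of the cycle → 3.
North: linear, +5 per step → 44 at step 11.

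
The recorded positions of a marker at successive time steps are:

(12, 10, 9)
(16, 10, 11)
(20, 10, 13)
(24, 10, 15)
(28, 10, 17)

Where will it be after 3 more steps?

(40, 10, 23)

The position changes by (+4, +0, +2) every step.
step 5: (28, 10, 17) + (+4, +0, +2) → (32, 10, 19)
step 6: (32, 10, 19) + (+4, +0, +2) → (36, 10, 21)
step 7: (36, 10, 21) + (+4, +0, +2) → (40, 10, 23)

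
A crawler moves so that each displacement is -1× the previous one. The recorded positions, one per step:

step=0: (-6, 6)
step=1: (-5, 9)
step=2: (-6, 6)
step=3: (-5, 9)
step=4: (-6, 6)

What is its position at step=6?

Step-to-step displacements: (+1, +3), (-1, -3), (+1, +3), (-1, -3); each is -1× the previous.
step 5: (-6, 6) + (+1, +3) → (-5, 9)
step 6: (-5, 9) + (-1, -3) → (-6, 6)

(-6, 6)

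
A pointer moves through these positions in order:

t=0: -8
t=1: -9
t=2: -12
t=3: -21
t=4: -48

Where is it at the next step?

Consecutive displacements -1, -3, -9, -27 scale by a factor of 3 each step.
step 5: -48 − 81 → -129

-129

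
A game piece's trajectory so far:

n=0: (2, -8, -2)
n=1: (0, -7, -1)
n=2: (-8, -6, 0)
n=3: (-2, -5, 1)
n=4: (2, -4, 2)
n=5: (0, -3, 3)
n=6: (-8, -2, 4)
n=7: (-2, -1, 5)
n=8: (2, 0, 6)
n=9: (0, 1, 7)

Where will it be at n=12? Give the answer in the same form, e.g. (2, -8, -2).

First: cycles through 2, 0, -8, -2 every 4 steps. Step 12 lands at position 0 of the cycle → 2.
Second: linear, +1 per step → 4 at step 12.
Third: linear, +1 per step → 10 at step 12.

(2, 4, 10)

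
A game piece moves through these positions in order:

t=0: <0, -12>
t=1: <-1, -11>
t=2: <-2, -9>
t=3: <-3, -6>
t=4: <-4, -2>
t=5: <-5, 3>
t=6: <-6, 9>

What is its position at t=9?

<-9, 33>

Successive displacements: <-1, +1>, <-1, +2>, <-1, +3>, <-1, +4>, <-1, +5>, <-1, +6> — each changes by <+0, +1>.
step 7: <-6, 9> + <-1, +7> → <-7, 16>
step 8: <-7, 16> + <-1, +8> → <-8, 24>
step 9: <-8, 24> + <-1, +9> → <-9, 33>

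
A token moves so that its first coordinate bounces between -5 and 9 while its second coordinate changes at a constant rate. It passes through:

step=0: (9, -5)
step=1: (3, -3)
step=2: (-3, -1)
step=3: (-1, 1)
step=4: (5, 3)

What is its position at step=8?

The first coordinate travels 6 per step and bounces off the walls at -5 and 9.
  step 5: 5 → 7
  step 6: 7 → 1
  step 7: 1 → -5
  step 8: -5 → 1
The second coordinate changes by +2 each step: at step 8 it is 11.

(1, 11)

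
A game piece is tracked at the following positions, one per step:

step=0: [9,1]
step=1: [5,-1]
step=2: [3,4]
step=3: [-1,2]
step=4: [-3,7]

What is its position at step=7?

[-13,8]

The moves between consecutive positions are [-4,-2], [-2,+5], [-4,-2], [-2,+5]; they repeat the 2-cycle [[-4,-2], [-2,+5]].
step 5: apply [-4,-2] → [-7,5]
step 6: apply [-2,+5] → [-9,10]
step 7: apply [-4,-2] → [-13,8]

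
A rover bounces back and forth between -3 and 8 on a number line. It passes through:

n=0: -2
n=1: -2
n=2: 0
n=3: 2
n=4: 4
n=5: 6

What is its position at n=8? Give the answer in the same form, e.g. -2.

The value reflects between -3 and 8, moving 2 per step.
  step 6: 6 → 8
  step 7: 8 → 6
  step 8: 6 → 4

4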